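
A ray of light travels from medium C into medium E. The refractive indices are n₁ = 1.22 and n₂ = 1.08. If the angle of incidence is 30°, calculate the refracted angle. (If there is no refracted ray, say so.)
sin θ₂ = (n₁/n₂)·sin θ₁ = 0.5648 → θ₂ = 34.39°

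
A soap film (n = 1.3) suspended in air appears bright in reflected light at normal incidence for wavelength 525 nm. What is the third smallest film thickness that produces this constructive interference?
2nt = (m − ½)λ with m = 3 → t = (m − ½)λ/(2n) = 504.8 nm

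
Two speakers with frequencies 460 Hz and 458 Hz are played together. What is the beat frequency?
2 Hz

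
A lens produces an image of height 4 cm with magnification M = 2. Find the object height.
ho = |hi|/|M| = 2 cm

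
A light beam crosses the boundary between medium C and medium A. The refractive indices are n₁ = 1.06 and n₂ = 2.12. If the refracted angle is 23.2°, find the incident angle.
sin θ₁ = (n₂/n₁)·sin θ₂ → θ₁ = 51.99°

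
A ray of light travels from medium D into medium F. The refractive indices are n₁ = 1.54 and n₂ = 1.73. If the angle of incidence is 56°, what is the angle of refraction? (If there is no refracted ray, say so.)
sin θ₂ = (n₁/n₂)·sin θ₁ = 0.738 → θ₂ = 47.56°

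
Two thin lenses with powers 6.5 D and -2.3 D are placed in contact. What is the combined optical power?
P_total = P₁ + P₂ = 4.2 D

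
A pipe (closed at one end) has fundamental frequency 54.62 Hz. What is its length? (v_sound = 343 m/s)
L = v/(4f₁) = 1.57 m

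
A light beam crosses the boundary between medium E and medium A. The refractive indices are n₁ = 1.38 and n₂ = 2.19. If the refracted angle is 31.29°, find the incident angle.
sin θ₁ = (n₂/n₁)·sin θ₂ → θ₁ = 55.51°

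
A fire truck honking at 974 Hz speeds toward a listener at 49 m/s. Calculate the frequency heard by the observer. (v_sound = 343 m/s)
f_obs = f·v/(v − v_s) = 1136 Hz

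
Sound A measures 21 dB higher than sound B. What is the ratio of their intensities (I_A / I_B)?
I_A/I_B = 10^(Δβ/10) = 125.9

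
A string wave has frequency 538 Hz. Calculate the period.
T = 1/f = 0.001859 s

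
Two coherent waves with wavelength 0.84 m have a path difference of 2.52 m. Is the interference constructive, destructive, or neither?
constructive — path difference = 3λ, a whole number of wavelengths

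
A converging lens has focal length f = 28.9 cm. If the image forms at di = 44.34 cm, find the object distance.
1/do = 1/f − 1/di → do = 82.99 cm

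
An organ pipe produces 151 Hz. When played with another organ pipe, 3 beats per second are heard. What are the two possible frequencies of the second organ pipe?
f₂ = 151 ± 3 Hz → 154 Hz or 148 Hz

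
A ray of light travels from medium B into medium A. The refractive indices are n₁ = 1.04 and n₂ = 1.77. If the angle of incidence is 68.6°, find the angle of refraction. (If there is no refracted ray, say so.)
sin θ₂ = (n₁/n₂)·sin θ₁ = 0.5471 → θ₂ = 33.17°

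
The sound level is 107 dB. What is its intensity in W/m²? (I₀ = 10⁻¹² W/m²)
I = I₀·10^(β/10) = 5.01 × 10⁻² W/m²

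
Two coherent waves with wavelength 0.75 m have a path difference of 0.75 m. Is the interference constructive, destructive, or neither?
constructive — path difference = 1λ, a whole number of wavelengths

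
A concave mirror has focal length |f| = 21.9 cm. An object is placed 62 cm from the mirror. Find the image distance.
f = +21.9 cm (concave); 1/di = 1/f − 1/do → di = 33.86 cm (real image, in front of mirror)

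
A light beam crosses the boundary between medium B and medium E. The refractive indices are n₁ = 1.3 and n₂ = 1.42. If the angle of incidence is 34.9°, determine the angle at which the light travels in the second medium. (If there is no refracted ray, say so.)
sin θ₂ = (n₁/n₂)·sin θ₁ = 0.5238 → θ₂ = 31.59°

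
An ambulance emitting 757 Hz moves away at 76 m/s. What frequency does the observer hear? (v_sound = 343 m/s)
f_obs = f·v/(v + v_s) = 619.7 Hz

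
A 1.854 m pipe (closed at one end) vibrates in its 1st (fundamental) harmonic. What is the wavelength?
λₙ = 4L/n = 7.416 m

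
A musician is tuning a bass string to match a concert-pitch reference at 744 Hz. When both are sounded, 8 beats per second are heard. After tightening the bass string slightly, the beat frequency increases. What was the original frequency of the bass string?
752 Hz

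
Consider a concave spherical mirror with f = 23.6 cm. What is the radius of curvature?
R = 2|f| = 47.2 cm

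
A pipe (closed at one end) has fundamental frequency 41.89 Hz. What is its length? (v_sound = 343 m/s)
L = v/(4f₁) = 2.047 m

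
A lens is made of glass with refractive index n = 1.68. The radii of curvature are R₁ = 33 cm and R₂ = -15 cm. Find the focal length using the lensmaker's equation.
1/f = (n − 1)(1/R₁ − 1/R₂) → f = 15.17 cm (converging lens)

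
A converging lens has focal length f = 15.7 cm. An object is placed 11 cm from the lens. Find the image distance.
1/di = 1/f − 1/do → di = -36.74 cm (virtual image)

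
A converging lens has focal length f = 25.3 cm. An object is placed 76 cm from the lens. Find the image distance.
1/di = 1/f − 1/do → di = 37.93 cm (real image)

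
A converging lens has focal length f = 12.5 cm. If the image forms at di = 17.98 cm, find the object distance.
1/do = 1/f − 1/di → do = 41.01 cm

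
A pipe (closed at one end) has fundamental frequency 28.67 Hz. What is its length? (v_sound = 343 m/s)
L = v/(4f₁) = 2.991 m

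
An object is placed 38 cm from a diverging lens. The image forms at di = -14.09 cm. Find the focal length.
1/f = 1/do + 1/di → f = -22.39 cm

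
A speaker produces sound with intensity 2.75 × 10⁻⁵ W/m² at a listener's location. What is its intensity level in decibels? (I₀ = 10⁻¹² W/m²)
β = 10·log₁₀(I/I₀) = 74.39 dB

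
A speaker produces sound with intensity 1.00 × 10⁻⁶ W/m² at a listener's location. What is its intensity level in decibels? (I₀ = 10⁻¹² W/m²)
β = 10·log₁₀(I/I₀) = 60 dB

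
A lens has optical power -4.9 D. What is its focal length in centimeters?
f = 1/P = -20.41 cm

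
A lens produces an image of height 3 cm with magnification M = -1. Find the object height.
ho = |hi|/|M| = 3 cm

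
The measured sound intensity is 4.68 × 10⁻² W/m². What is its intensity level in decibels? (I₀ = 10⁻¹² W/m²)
β = 10·log₁₀(I/I₀) = 106.7 dB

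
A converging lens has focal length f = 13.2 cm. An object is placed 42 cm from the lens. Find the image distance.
1/di = 1/f − 1/do → di = 19.25 cm (real image)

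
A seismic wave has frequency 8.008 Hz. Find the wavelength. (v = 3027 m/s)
λ = v/f = 378 m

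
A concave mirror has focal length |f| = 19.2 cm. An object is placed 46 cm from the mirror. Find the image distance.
f = +19.2 cm (concave); 1/di = 1/f − 1/do → di = 32.96 cm (real image, in front of mirror)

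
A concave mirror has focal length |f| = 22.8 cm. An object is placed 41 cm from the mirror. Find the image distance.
f = +22.8 cm (concave); 1/di = 1/f − 1/do → di = 51.36 cm (real image, in front of mirror)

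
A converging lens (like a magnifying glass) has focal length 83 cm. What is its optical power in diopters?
P = 1/f = 1.205 D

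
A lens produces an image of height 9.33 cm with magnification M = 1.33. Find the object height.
ho = |hi|/|M| = 7.015 cm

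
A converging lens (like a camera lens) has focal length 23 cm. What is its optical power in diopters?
P = 1/f = 4.348 D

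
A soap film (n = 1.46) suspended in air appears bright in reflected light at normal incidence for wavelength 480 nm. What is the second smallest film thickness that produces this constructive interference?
2nt = (m − ½)λ with m = 2 → t = (m − ½)λ/(2n) = 246.6 nm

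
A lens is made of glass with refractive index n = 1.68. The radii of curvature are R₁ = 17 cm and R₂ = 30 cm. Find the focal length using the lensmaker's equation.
1/f = (n − 1)(1/R₁ − 1/R₂) → f = 57.69 cm (converging lens)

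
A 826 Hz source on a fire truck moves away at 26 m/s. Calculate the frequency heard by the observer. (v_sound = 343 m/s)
f_obs = f·v/(v + v_s) = 767.8 Hz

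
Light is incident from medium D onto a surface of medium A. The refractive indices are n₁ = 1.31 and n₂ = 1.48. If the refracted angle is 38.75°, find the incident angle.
sin θ₁ = (n₂/n₁)·sin θ₂ → θ₁ = 45°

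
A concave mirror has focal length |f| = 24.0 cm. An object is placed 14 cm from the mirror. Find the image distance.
f = +24.0 cm (concave); 1/di = 1/f − 1/do → di = -33.6 cm (virtual image, behind mirror)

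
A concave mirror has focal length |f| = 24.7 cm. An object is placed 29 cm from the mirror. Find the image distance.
f = +24.7 cm (concave); 1/di = 1/f − 1/do → di = 166.6 cm (real image, in front of mirror)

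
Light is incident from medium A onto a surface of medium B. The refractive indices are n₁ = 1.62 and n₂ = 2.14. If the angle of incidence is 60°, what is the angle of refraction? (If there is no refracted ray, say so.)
sin θ₂ = (n₁/n₂)·sin θ₁ = 0.6556 → θ₂ = 40.96°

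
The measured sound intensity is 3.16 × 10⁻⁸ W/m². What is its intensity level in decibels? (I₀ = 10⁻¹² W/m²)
β = 10·log₁₀(I/I₀) = 45 dB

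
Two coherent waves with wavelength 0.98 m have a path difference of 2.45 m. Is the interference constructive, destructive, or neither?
destructive — path difference = 2.5λ, an odd multiple of λ/2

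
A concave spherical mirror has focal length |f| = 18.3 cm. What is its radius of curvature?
R = 2|f| = 36.6 cm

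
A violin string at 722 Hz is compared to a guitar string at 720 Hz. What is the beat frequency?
2 Hz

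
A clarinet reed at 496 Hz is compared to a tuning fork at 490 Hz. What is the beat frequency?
6 Hz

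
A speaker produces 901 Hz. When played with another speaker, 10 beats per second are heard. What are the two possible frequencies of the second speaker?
f₂ = 901 ± 10 Hz → 911 Hz or 891 Hz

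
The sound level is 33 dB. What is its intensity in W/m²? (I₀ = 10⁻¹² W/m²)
I = I₀·10^(β/10) = 2.00 × 10⁻⁹ W/m²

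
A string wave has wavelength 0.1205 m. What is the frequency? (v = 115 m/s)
f = v/λ = 954.4 Hz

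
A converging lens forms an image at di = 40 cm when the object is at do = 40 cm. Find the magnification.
M = −di/do = -1 (inverted image)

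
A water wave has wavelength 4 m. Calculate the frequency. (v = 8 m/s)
f = v/λ = 2 Hz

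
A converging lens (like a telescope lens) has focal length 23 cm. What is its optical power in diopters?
P = 1/f = 4.348 D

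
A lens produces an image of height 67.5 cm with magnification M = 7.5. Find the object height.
ho = |hi|/|M| = 9 cm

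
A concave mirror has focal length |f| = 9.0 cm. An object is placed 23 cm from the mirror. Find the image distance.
f = +9.0 cm (concave); 1/di = 1/f − 1/do → di = 14.79 cm (real image, in front of mirror)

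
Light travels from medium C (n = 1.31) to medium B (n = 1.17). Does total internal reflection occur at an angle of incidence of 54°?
θc = arcsin(n₂/n₁) = 63.27°; 54° < θc, so no — the ray refracts.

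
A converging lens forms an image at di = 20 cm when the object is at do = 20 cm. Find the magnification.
M = −di/do = -1 (inverted image)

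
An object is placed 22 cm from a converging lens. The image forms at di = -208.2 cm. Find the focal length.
1/f = 1/do + 1/di → f = 24.6 cm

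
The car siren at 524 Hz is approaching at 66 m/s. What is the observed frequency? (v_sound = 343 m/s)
f_obs = f·v/(v − v_s) = 648.9 Hz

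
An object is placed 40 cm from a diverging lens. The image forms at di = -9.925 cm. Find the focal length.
1/f = 1/do + 1/di → f = -13.2 cm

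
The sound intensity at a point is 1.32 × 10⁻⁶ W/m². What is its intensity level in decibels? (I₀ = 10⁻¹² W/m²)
β = 10·log₁₀(I/I₀) = 61.21 dB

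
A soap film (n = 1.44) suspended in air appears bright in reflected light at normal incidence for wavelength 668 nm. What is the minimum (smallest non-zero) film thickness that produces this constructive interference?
2nt = (m − ½)λ with m = 1 → t = (m − ½)λ/(2n) = 116 nm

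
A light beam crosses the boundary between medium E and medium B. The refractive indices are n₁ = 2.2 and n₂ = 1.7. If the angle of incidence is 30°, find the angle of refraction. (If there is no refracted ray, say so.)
sin θ₂ = (n₁/n₂)·sin θ₁ = 0.6471 → θ₂ = 40.32°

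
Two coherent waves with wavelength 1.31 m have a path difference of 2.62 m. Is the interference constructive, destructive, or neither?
constructive — path difference = 2λ, a whole number of wavelengths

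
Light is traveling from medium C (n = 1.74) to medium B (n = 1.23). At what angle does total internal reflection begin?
θc = arcsin(n₂/n₁) = 44.98°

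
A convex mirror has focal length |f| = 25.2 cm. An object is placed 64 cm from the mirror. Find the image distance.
f = −25.2 cm (convex); 1/di = 1/f − 1/do → di = -18.08 cm (virtual image, behind mirror)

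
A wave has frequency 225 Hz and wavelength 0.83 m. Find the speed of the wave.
v = fλ = 186.8 m/s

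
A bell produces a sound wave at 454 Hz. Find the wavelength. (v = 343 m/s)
λ = v/f = 0.7555 m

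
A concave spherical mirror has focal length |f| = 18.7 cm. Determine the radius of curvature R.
R = 2|f| = 37.4 cm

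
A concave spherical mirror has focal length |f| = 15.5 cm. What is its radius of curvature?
R = 2|f| = 31 cm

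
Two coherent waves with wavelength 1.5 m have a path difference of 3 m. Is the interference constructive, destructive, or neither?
constructive — path difference = 2λ, a whole number of wavelengths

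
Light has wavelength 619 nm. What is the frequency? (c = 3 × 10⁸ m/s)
f = c/λ = 4.847 × 10¹⁴ Hz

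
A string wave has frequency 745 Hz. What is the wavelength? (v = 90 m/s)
λ = v/f = 0.1208 m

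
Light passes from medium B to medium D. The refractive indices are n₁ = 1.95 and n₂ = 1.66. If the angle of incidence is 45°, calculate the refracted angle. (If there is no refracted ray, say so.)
sin θ₂ = (n₁/n₂)·sin θ₁ = 0.8306 → θ₂ = 56.16°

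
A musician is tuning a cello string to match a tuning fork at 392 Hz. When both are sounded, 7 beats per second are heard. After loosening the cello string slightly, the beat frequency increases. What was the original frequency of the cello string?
385 Hz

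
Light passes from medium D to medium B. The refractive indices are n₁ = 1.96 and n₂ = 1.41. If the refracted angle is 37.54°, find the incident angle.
sin θ₁ = (n₂/n₁)·sin θ₂ → θ₁ = 26°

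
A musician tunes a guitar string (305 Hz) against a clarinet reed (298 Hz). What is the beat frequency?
7 Hz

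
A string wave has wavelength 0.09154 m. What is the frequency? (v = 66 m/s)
f = v/λ = 721 Hz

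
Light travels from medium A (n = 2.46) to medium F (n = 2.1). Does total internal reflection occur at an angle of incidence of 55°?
θc = arcsin(n₂/n₁) = 58.61°; 55° < θc, so no — the ray refracts.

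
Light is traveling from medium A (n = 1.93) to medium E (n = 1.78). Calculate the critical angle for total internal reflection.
θc = arcsin(n₂/n₁) = 67.26°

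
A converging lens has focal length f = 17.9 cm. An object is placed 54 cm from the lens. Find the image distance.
1/di = 1/f − 1/do → di = 26.78 cm (real image)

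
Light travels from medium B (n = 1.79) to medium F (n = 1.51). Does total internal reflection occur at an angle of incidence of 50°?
θc = arcsin(n₂/n₁) = 57.52°; 50° < θc, so no — the ray refracts.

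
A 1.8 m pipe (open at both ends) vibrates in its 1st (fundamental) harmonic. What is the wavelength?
λₙ = 2L/n = 3.6 m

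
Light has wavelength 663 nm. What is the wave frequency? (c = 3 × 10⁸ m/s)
f = c/λ = 4.525 × 10¹⁴ Hz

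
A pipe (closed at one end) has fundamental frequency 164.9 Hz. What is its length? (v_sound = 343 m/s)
L = v/(4f₁) = 0.52 m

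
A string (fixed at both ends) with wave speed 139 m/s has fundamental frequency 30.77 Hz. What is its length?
L = v/(2f₁) = 2.259 m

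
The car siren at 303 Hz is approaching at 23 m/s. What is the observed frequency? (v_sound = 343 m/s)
f_obs = f·v/(v − v_s) = 324.8 Hz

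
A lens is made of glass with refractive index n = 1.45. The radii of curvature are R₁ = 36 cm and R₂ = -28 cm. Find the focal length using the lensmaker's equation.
1/f = (n − 1)(1/R₁ − 1/R₂) → f = 35 cm (converging lens)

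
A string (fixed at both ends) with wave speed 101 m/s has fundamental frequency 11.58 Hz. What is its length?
L = v/(2f₁) = 4.361 m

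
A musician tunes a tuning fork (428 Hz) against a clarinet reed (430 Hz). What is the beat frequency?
2 Hz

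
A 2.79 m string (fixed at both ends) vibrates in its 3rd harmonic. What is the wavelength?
λₙ = 2L/n = 1.86 m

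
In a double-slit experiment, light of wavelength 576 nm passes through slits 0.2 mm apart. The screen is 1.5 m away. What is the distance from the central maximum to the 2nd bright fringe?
y = mλL/d = 8.64 mm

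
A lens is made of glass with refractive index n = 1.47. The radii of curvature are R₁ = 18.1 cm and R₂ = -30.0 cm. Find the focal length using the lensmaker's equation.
1/f = (n − 1)(1/R₁ − 1/R₂) → f = 24.02 cm (converging lens)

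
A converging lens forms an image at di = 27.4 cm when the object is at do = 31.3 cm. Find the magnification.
M = −di/do = -0.8754 (inverted image)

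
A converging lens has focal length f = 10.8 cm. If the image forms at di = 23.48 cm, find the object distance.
1/do = 1/f − 1/di → do = 20 cm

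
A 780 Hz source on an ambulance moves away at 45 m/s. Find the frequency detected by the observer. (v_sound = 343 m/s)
f_obs = f·v/(v + v_s) = 689.5 Hz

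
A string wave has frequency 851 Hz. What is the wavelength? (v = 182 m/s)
λ = v/f = 0.2139 m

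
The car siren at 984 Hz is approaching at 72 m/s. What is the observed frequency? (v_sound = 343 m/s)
f_obs = f·v/(v − v_s) = 1245 Hz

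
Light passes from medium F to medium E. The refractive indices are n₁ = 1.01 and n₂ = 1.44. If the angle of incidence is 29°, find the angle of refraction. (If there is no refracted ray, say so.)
sin θ₂ = (n₁/n₂)·sin θ₁ = 0.34 → θ₂ = 19.88°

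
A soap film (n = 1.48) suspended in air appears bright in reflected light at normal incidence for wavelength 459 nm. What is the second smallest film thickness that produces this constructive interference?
2nt = (m − ½)λ with m = 2 → t = (m − ½)λ/(2n) = 232.6 nm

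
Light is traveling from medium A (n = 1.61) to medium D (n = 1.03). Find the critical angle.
θc = arcsin(n₂/n₁) = 39.77°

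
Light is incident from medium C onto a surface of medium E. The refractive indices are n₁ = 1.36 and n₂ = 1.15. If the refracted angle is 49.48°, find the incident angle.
sin θ₁ = (n₂/n₁)·sin θ₂ → θ₁ = 40°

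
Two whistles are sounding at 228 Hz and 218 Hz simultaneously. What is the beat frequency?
10 Hz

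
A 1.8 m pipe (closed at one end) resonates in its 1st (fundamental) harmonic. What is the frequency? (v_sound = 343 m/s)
fₙ = nv/(4L) = 47.64 Hz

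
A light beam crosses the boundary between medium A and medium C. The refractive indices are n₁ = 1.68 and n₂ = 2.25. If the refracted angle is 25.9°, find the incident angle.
sin θ₁ = (n₂/n₁)·sin θ₂ → θ₁ = 35.8°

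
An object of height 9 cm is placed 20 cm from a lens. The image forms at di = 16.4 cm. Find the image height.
hi = (-di/do) × ho = -7.38 cm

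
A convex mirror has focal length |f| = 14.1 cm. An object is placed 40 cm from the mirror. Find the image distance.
f = −14.1 cm (convex); 1/di = 1/f − 1/do → di = -10.43 cm (virtual image, behind mirror)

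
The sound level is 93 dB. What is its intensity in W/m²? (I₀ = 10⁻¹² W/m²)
I = I₀·10^(β/10) = 2.00 × 10⁻³ W/m²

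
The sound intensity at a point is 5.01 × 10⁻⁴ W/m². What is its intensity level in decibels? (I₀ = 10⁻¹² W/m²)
β = 10·log₁₀(I/I₀) = 87 dB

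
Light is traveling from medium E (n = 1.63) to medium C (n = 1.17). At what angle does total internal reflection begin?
θc = arcsin(n₂/n₁) = 45.87°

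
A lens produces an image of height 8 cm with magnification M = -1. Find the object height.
ho = |hi|/|M| = 8 cm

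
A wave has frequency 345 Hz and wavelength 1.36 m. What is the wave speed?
v = fλ = 469.2 m/s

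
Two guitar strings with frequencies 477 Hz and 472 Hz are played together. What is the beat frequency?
5 Hz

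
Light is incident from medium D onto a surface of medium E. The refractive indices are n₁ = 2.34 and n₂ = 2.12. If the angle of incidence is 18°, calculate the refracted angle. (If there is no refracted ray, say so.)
sin θ₂ = (n₁/n₂)·sin θ₁ = 0.3411 → θ₂ = 19.94°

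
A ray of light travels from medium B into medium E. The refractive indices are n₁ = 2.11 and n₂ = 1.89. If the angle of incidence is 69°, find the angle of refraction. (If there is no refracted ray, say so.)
sin θ₂ = (n₁/n₂)·sin θ₁ = 1.042 > 1, so there is no refracted ray — the light undergoes total internal reflection.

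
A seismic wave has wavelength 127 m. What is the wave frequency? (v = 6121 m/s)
f = v/λ = 48.2 Hz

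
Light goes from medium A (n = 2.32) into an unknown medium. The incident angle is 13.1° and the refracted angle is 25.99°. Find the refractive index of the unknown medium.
n₂ = n₁·sin θ₁ / sin θ₂ = 1.2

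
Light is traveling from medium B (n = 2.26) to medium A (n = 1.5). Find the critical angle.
θc = arcsin(n₂/n₁) = 41.58°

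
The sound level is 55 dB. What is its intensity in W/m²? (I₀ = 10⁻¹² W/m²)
I = I₀·10^(β/10) = 3.16 × 10⁻⁷ W/m²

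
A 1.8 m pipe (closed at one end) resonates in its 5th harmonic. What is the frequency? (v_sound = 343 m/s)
fₙ = nv/(4L) = 238.2 Hz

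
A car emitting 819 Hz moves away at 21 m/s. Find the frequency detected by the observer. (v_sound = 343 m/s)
f_obs = f·v/(v + v_s) = 771.8 Hz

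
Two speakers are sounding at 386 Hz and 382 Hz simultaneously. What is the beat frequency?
4 Hz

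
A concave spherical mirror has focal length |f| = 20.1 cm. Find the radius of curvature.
R = 2|f| = 40.2 cm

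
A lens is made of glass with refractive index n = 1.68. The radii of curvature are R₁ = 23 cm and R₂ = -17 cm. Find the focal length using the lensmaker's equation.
1/f = (n − 1)(1/R₁ − 1/R₂) → f = 14.38 cm (converging lens)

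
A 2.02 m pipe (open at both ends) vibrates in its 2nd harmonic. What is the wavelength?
λₙ = 2L/n = 2.02 m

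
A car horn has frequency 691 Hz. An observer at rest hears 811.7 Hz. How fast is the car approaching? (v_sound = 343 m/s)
v_s = v·(1 − f/f_obs) = 51 m/s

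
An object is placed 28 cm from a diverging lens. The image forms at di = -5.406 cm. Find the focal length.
1/f = 1/do + 1/di → f = -6.699 cm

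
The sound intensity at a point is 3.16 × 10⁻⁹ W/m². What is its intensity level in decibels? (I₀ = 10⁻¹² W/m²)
β = 10·log₁₀(I/I₀) = 35 dB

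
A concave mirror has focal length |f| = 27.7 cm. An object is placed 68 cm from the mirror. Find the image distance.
f = +27.7 cm (concave); 1/di = 1/f − 1/do → di = 46.74 cm (real image, in front of mirror)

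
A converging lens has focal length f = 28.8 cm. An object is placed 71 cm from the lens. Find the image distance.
1/di = 1/f − 1/do → di = 48.45 cm (real image)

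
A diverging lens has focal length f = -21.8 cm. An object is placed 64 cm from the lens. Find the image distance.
1/di = 1/f − 1/do → di = -16.26 cm (virtual image)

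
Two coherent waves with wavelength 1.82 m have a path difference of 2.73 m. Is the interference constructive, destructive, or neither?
destructive — path difference = 1.5λ, an odd multiple of λ/2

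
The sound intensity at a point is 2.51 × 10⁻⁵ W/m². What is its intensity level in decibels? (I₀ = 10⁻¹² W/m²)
β = 10·log₁₀(I/I₀) = 74 dB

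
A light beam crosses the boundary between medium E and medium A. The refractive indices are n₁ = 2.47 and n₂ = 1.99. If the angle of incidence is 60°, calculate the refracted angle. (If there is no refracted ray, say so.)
sin θ₂ = (n₁/n₂)·sin θ₁ = 1.075 > 1, so there is no refracted ray — the light undergoes total internal reflection.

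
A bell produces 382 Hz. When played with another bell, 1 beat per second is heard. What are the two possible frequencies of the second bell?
f₂ = 382 ± 1 Hz → 383 Hz or 381 Hz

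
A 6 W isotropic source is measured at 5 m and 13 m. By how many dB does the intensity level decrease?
Δβ = 20·log₁₀(r₂/r₁) = 8.299 dB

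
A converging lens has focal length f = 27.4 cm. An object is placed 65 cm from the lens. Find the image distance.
1/di = 1/f − 1/do → di = 47.37 cm (real image)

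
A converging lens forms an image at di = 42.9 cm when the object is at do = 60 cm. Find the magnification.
M = −di/do = -0.715 (inverted image)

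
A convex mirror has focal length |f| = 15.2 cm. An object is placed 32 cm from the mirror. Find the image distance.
f = −15.2 cm (convex); 1/di = 1/f − 1/do → di = -10.31 cm (virtual image, behind mirror)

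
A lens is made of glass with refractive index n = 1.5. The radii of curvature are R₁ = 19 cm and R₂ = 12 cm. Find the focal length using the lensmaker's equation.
1/f = (n − 1)(1/R₁ − 1/R₂) → f = -65.14 cm (diverging lens)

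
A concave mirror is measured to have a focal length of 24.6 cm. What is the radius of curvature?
R = 2|f| = 49.2 cm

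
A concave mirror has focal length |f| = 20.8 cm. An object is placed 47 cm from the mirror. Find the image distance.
f = +20.8 cm (concave); 1/di = 1/f − 1/do → di = 37.31 cm (real image, in front of mirror)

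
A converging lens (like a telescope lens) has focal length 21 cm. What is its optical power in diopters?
P = 1/f = 4.762 D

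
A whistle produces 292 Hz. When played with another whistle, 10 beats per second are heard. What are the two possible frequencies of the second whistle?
f₂ = 292 ± 10 Hz → 302 Hz or 282 Hz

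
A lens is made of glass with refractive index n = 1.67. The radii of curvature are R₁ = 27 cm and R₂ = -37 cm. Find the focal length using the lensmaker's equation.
1/f = (n − 1)(1/R₁ − 1/R₂) → f = 23.3 cm (converging lens)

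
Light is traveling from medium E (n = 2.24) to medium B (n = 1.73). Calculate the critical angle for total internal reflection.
θc = arcsin(n₂/n₁) = 50.56°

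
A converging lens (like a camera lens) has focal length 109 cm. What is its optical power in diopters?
P = 1/f = 0.9174 D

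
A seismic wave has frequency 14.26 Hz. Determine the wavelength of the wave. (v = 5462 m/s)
λ = v/f = 383 m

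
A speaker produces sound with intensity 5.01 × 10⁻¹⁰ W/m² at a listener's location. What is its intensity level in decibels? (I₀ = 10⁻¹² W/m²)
β = 10·log₁₀(I/I₀) = 27 dB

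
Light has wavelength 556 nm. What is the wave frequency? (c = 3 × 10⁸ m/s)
f = c/λ = 5.396 × 10¹⁴ Hz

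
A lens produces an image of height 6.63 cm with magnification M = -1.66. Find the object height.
ho = |hi|/|M| = 3.994 cm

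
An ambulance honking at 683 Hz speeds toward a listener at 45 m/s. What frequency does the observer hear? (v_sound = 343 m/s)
f_obs = f·v/(v − v_s) = 786.1 Hz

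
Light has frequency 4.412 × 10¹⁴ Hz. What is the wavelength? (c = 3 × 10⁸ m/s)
λ = c/f = 680 nm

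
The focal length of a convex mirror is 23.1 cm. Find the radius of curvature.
R = 2|f| = 46.2 cm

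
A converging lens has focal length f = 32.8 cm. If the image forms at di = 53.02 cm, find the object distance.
1/do = 1/f − 1/di → do = 86.01 cm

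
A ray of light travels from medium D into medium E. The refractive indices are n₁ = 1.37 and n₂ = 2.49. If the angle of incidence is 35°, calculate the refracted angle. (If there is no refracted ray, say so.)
sin θ₂ = (n₁/n₂)·sin θ₁ = 0.3156 → θ₂ = 18.4°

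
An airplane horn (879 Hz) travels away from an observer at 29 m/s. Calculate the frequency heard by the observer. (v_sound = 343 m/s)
f_obs = f·v/(v + v_s) = 810.5 Hz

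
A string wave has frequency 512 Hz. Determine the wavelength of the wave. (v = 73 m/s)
λ = v/f = 0.1426 m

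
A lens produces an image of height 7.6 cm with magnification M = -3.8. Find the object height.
ho = |hi|/|M| = 2 cm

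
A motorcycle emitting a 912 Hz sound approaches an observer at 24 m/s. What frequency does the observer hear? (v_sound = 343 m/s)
f_obs = f·v/(v − v_s) = 980.6 Hz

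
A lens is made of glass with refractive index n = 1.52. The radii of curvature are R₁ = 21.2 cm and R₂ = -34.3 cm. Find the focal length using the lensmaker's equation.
1/f = (n − 1)(1/R₁ − 1/R₂) → f = 25.2 cm (converging lens)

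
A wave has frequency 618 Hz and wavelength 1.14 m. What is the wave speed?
v = fλ = 704.5 m/s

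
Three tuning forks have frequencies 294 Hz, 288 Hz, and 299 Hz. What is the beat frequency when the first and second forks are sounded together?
6 Hz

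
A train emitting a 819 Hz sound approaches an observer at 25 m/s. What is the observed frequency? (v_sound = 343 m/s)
f_obs = f·v/(v − v_s) = 883.4 Hz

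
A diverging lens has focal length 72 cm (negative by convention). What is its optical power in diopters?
P = 1/f = -1.389 D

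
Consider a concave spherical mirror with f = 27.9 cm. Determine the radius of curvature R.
R = 2|f| = 55.8 cm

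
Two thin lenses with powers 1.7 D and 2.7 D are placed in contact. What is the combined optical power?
P_total = P₁ + P₂ = 4.4 D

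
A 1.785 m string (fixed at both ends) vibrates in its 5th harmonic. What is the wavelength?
λₙ = 2L/n = 0.714 m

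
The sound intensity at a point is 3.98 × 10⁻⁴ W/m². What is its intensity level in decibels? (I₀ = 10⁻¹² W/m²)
β = 10·log₁₀(I/I₀) = 86 dB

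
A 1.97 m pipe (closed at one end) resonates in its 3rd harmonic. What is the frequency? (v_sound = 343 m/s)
fₙ = nv/(4L) = 130.6 Hz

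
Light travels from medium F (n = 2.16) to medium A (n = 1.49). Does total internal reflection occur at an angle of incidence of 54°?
θc = arcsin(n₂/n₁) = 43.62°; 54° > θc, so yes — total internal reflection.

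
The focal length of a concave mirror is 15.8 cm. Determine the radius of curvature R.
R = 2|f| = 31.6 cm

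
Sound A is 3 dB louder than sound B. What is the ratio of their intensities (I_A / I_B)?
I_A/I_B = 10^(Δβ/10) = 1.995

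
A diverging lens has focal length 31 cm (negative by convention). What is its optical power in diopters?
P = 1/f = -3.226 D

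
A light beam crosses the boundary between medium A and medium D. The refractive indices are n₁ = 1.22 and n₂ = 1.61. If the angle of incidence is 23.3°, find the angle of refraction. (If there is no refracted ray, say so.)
sin θ₂ = (n₁/n₂)·sin θ₁ = 0.2997 → θ₂ = 17.44°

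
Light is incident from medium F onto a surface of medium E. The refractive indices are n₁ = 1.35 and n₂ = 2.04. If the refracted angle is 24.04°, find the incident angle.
sin θ₁ = (n₂/n₁)·sin θ₂ → θ₁ = 37.99°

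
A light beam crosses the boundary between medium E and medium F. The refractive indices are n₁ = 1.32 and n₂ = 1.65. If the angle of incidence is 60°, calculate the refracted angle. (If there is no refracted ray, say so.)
sin θ₂ = (n₁/n₂)·sin θ₁ = 0.6928 → θ₂ = 43.85°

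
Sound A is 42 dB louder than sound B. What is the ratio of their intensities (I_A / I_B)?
I_A/I_B = 10^(Δβ/10) = 15850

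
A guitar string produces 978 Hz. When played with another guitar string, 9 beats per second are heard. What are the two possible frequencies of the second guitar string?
f₂ = 978 ± 9 Hz → 987 Hz or 969 Hz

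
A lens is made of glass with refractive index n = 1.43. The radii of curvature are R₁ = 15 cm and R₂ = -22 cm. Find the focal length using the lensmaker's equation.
1/f = (n − 1)(1/R₁ − 1/R₂) → f = 20.74 cm (converging lens)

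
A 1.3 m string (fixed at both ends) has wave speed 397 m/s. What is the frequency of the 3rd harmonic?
fₙ = nv/(2L) = 458.1 Hz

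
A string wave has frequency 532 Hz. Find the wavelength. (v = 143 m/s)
λ = v/f = 0.2688 m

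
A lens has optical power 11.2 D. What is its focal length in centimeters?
f = 1/P = 8.929 cm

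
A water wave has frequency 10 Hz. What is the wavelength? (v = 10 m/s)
λ = v/f = 1 m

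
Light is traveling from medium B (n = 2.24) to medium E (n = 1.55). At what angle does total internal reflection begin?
θc = arcsin(n₂/n₁) = 43.79°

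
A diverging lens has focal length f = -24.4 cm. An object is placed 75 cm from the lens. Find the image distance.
1/di = 1/f − 1/do → di = -18.41 cm (virtual image)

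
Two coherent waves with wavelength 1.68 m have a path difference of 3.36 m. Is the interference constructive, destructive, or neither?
constructive — path difference = 2λ, a whole number of wavelengths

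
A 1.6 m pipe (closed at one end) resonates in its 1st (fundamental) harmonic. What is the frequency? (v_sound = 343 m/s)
fₙ = nv/(4L) = 53.59 Hz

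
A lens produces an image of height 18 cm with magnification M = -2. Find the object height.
ho = |hi|/|M| = 9 cm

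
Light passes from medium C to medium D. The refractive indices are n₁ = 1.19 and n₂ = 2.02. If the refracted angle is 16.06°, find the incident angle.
sin θ₁ = (n₂/n₁)·sin θ₂ → θ₁ = 28.01°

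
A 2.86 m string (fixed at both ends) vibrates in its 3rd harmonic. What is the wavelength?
λₙ = 2L/n = 1.907 m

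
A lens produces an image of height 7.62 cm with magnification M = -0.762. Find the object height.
ho = |hi|/|M| = 10 cm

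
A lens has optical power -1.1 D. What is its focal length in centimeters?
f = 1/P = -90.91 cm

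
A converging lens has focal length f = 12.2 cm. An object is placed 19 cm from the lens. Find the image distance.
1/di = 1/f − 1/do → di = 34.09 cm (real image)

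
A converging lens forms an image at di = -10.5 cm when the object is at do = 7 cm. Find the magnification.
M = −di/do = 1.5 (upright image)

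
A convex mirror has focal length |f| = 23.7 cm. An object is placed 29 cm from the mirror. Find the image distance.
f = −23.7 cm (convex); 1/di = 1/f − 1/do → di = -13.04 cm (virtual image, behind mirror)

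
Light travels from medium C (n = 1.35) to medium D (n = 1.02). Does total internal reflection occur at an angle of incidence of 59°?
θc = arcsin(n₂/n₁) = 49.07°; 59° > θc, so yes — total internal reflection.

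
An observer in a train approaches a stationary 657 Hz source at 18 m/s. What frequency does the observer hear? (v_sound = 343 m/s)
f_obs = f·(v + v_o)/v = 691.5 Hz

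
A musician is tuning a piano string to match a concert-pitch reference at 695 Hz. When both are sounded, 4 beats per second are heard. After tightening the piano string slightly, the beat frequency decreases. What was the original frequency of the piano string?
691 Hz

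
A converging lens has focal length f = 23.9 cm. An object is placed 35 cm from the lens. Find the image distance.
1/di = 1/f − 1/do → di = 75.36 cm (real image)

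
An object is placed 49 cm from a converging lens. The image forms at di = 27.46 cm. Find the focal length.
1/f = 1/do + 1/di → f = 17.6 cm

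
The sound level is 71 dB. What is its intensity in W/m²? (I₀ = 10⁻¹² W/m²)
I = I₀·10^(β/10) = 1.26 × 10⁻⁵ W/m²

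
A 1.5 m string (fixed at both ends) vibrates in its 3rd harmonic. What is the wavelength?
λₙ = 2L/n = 1 m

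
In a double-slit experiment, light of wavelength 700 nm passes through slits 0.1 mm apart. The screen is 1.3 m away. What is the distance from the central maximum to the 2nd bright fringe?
y = mλL/d = 18.2 mm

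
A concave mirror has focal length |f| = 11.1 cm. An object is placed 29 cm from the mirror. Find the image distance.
f = +11.1 cm (concave); 1/di = 1/f − 1/do → di = 17.98 cm (real image, in front of mirror)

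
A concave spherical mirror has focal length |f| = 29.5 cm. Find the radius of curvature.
R = 2|f| = 59 cm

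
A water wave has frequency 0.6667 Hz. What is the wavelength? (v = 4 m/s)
λ = v/f = 6 m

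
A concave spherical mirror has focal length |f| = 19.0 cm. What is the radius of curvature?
R = 2|f| = 38 cm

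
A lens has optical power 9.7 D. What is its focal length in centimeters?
f = 1/P = 10.31 cm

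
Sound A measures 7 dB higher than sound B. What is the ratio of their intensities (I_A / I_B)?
I_A/I_B = 10^(Δβ/10) = 5.012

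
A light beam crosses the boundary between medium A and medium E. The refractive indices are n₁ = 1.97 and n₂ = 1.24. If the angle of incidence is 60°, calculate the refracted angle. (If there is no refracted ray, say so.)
sin θ₂ = (n₁/n₂)·sin θ₁ = 1.376 > 1, so there is no refracted ray — the light undergoes total internal reflection.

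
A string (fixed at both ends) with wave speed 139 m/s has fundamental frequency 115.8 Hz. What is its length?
L = v/(2f₁) = 0.6002 m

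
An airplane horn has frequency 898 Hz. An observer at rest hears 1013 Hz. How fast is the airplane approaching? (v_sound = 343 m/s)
v_s = v·(1 − f/f_obs) = 38.94 m/s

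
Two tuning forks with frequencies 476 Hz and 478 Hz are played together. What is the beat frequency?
2 Hz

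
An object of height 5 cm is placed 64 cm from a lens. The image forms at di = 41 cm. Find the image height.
hi = (-di/do) × ho = -3.203 cm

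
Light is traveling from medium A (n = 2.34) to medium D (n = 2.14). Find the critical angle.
θc = arcsin(n₂/n₁) = 66.14°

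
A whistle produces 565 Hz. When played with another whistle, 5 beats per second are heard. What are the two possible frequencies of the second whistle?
f₂ = 565 ± 5 Hz → 570 Hz or 560 Hz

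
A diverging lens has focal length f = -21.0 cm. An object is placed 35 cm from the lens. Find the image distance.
1/di = 1/f − 1/do → di = -13.13 cm (virtual image)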